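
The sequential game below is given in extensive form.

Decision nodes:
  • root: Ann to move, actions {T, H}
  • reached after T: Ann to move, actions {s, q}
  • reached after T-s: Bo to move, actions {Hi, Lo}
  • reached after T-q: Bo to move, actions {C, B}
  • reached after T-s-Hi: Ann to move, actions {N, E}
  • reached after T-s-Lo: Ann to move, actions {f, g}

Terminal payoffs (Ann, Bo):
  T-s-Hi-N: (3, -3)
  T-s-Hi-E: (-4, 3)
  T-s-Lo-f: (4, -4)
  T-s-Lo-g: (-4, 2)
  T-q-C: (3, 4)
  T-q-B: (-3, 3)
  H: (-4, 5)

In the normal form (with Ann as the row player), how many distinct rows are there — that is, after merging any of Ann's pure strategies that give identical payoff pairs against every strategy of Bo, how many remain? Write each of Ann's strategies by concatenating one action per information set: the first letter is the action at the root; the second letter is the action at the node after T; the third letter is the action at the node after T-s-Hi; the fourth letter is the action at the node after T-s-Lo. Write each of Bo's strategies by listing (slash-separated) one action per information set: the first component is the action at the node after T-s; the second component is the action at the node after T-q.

6

Ann has 16 pure strategies: TsNf, TsNg, TsEf, TsEg, TqNf, TqNg, TqEf, TqEg, HsNf, HsNg, HsEf, HsEg, HqNf, HqNg, HqEf, HqEg. Columns: Hi/C, Hi/B, Lo/C, Lo/B.
{TsNf} → row (3,-3) (3,-3) (4,-4) (4,-4)
{TsNg} → row (3,-3) (3,-3) (-4,2) (-4,2)
{TsEf} → row (-4,3) (-4,3) (4,-4) (4,-4)
{TsEg} → row (-4,3) (-4,3) (-4,2) (-4,2)
{TqNf, TqNg, TqEf, TqEg} → row (3,4) (-3,3) (3,4) (-3,3)
{HsNf, HsNg, HsEf, HsEg, HqNf, HqNg, HqEf, HqEg} → row (-4,5) (-4,5) (-4,5) (-4,5)
That's 6 distinct rows out of 16 strategies.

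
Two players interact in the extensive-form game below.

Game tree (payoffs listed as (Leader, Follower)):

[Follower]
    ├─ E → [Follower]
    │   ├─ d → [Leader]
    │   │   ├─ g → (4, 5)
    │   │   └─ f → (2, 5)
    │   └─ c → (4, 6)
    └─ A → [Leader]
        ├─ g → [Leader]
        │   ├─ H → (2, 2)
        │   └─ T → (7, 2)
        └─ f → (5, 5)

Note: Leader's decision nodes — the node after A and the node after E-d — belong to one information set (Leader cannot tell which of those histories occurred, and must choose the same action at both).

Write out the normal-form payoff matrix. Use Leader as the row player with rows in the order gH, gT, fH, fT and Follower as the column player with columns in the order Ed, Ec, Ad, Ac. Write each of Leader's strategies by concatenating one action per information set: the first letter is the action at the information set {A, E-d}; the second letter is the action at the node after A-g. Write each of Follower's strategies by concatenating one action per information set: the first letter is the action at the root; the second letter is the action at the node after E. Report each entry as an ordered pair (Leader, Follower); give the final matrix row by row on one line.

           Ed       Ec       Ad       Ac
  gH    (4,5)    (4,6)    (2,2)    (2,2)
  gT    (4,5)    (4,6)    (7,2)    (7,2)
  fH    (2,5)    (4,6)    (5,5)    (5,5)
  fT    (2,5)    (4,6)    (5,5)    (5,5)

gH: (4,5) (4,6) (2,2) (2,2) | gT: (4,5) (4,6) (7,2) (7,2) | fH: (2,5) (4,6) (5,5) (5,5) | fT: (2,5) (4,6) (5,5) (5,5)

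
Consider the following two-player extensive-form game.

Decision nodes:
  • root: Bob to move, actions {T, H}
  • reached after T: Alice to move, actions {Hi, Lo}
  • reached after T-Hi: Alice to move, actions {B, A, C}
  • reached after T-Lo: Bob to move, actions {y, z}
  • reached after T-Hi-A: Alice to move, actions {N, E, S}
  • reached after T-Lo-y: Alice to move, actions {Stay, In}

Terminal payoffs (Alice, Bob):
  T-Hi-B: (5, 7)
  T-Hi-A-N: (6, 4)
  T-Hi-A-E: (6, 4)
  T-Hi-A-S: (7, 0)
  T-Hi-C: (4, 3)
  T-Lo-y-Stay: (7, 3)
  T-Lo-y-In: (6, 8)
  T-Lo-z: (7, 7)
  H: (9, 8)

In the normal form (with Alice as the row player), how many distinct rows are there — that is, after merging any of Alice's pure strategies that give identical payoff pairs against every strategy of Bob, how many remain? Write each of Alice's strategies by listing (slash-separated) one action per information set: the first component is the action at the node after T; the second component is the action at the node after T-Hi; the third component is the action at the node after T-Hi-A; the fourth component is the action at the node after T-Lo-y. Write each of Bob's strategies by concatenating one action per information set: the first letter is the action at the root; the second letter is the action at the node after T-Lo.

Alice has 36 pure strategies: Hi/B/N/Stay, Hi/B/N/In, Hi/B/E/Stay, Hi/B/E/In, Hi/B/S/Stay, Hi/B/S/In, Hi/A/N/Stay, Hi/A/N/In, Hi/A/E/Stay, Hi/A/E/In, Hi/A/S/Stay, Hi/A/S/In, Hi/C/N/Stay, Hi/C/N/In, Hi/C/E/Stay, Hi/C/E/In, Hi/C/S/Stay, Hi/C/S/In, Lo/B/N/Stay, Lo/B/N/In, Lo/B/E/Stay, Lo/B/E/In, Lo/B/S/Stay, Lo/B/S/In, Lo/A/N/Stay, Lo/A/N/In, Lo/A/E/Stay, Lo/A/E/In, Lo/A/S/Stay, Lo/A/S/In, Lo/C/N/Stay, Lo/C/N/In, Lo/C/E/Stay, Lo/C/E/In, Lo/C/S/Stay, Lo/C/S/In. Columns: Ty, Tz, Hy, Hz.
{Hi/B/N/Stay, Hi/B/N/In, Hi/B/E/Stay, Hi/B/E/In, Hi/B/S/Stay, Hi/B/S/In} → row (5,7) (5,7) (9,8) (9,8)
{Hi/A/N/Stay, Hi/A/N/In, Hi/A/E/Stay, Hi/A/E/In} → row (6,4) (6,4) (9,8) (9,8)
{Hi/A/S/Stay, Hi/A/S/In} → row (7,0) (7,0) (9,8) (9,8)
{Hi/C/N/Stay, Hi/C/N/In, Hi/C/E/Stay, Hi/C/E/In, Hi/C/S/Stay, Hi/C/S/In} → row (4,3) (4,3) (9,8) (9,8)
{Lo/B/N/Stay, Lo/B/E/Stay, Lo/B/S/Stay, Lo/A/N/Stay, Lo/A/E/Stay, Lo/A/S/Stay, Lo/C/N/Stay, Lo/C/E/Stay, Lo/C/S/Stay} → row (7,3) (7,7) (9,8) (9,8)
{Lo/B/N/In, Lo/B/E/In, Lo/B/S/In, Lo/A/N/In, Lo/A/E/In, Lo/A/S/In, Lo/C/N/In, Lo/C/E/In, Lo/C/S/In} → row (6,8) (7,7) (9,8) (9,8)
That's 6 distinct rows out of 36 strategies.

6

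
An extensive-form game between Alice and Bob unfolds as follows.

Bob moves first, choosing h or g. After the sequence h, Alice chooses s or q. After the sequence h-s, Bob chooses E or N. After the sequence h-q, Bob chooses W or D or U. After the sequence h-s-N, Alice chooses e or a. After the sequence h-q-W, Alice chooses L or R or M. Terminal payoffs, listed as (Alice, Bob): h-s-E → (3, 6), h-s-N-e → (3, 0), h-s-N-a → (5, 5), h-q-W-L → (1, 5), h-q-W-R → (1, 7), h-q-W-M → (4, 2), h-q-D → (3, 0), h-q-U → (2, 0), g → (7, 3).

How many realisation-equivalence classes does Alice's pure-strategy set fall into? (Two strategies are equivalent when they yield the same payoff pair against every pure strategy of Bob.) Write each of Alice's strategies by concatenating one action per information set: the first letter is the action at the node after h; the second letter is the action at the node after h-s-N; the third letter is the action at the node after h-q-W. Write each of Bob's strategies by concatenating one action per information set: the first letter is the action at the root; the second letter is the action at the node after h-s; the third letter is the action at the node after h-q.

5

Alice has 12 pure strategies: seL, seR, seM, saL, saR, saM, qeL, qeR, qeM, qaL, qaR, qaM. Columns: hEW, hED, hEU, hNW, hND, hNU, gEW, gED, gEU, gNW, gND, gNU.
{seL, seR, seM} → row (3,6) (3,6) (3,6) (3,0) (3,0) (3,0) (7,3) (7,3) (7,3) (7,3) (7,3) (7,3)
{saL, saR, saM} → row (3,6) (3,6) (3,6) (5,5) (5,5) (5,5) (7,3) (7,3) (7,3) (7,3) (7,3) (7,3)
{qeL, qaL} → row (1,5) (3,0) (2,0) (1,5) (3,0) (2,0) (7,3) (7,3) (7,3) (7,3) (7,3) (7,3)
{qeR, qaR} → row (1,7) (3,0) (2,0) (1,7) (3,0) (2,0) (7,3) (7,3) (7,3) (7,3) (7,3) (7,3)
{qeM, qaM} → row (4,2) (3,0) (2,0) (4,2) (3,0) (2,0) (7,3) (7,3) (7,3) (7,3) (7,3) (7,3)
That's 5 distinct rows out of 12 strategies.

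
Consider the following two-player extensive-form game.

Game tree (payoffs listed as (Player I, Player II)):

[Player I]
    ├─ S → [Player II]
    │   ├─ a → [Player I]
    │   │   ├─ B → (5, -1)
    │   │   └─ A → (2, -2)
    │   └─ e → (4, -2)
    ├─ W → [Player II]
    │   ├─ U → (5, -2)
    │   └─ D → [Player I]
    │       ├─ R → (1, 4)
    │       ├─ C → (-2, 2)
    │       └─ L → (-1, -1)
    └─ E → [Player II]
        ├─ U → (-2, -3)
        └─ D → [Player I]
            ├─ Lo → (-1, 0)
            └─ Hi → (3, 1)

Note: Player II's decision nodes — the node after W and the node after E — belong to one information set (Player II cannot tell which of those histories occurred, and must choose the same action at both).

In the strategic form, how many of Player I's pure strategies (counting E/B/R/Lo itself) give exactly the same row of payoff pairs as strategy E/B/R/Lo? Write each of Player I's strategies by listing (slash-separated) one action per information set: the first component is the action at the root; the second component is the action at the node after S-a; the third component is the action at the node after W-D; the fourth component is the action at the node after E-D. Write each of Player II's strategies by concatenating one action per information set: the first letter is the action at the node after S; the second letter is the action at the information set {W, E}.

6

Row for E/B/R/Lo (columns aU, aD, eU, eD): (-2,-3) (-1,0) (-2,-3) (-1,0).
Under E/B/R/Lo, Player I's choice at the node after S-a and at the node after W-D can never be reached regardless of what Player II does, so varying those choices leaves every outcome unchanged.
Holding the reachable choices fixed and varying the unreachable ones freely already gives 2 × 3 = 6 equivalent strategies.
No other strategy reproduces this row, so those 6 are the full class: E/B/R/Lo, E/B/C/Lo, E/B/L/Lo, E/A/R/Lo, E/A/C/Lo, E/A/L/Lo.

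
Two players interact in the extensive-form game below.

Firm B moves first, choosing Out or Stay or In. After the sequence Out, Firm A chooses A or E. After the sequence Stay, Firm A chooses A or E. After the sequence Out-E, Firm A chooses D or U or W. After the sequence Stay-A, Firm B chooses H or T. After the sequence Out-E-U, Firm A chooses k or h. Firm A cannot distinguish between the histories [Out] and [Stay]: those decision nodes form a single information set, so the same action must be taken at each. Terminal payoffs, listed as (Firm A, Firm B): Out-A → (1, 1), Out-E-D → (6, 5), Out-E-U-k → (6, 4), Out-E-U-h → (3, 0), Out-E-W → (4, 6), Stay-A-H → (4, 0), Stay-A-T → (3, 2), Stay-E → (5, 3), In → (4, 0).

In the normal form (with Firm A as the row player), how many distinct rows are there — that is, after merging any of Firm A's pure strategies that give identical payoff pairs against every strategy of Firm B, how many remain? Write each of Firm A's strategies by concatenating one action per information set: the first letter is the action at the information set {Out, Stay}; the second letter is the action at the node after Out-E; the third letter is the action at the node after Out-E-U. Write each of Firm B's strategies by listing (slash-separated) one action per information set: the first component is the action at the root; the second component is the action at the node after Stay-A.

Firm A has 12 pure strategies: ADk, ADh, AUk, AUh, AWk, AWh, EDk, EDh, EUk, EUh, EWk, EWh. Columns: Out/H, Out/T, Stay/H, Stay/T, In/H, In/T.
{ADk, ADh, AUk, AUh, AWk, AWh} → row (1,1) (1,1) (4,0) (3,2) (4,0) (4,0)
{EDk, EDh} → row (6,5) (6,5) (5,3) (5,3) (4,0) (4,0)
{EUk} → row (6,4) (6,4) (5,3) (5,3) (4,0) (4,0)
{EUh} → row (3,0) (3,0) (5,3) (5,3) (4,0) (4,0)
{EWk, EWh} → row (4,6) (4,6) (5,3) (5,3) (4,0) (4,0)
That's 5 distinct rows out of 12 strategies.

5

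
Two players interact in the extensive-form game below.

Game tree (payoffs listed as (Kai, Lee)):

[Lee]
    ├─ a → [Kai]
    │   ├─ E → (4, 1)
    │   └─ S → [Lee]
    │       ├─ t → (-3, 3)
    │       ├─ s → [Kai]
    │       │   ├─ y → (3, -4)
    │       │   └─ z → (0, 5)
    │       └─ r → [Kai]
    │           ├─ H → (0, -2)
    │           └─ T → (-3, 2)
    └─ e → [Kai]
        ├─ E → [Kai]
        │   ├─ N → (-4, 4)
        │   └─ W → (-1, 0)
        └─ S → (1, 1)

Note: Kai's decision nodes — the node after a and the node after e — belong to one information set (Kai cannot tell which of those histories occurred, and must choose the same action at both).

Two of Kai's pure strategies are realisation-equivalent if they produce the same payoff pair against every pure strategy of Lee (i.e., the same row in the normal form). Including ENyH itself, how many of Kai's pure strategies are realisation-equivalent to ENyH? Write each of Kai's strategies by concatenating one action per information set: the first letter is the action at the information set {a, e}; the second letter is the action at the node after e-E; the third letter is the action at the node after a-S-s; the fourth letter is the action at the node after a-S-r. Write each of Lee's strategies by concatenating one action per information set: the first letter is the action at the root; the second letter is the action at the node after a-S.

Row for ENyH (columns at, as, ar, et, es, er): (4,1) (4,1) (4,1) (-4,4) (-4,4) (-4,4).
Under ENyH, Kai's choice at the node after a-S-s and at the node after a-S-r can never be reached regardless of what Lee does, so varying those choices leaves every outcome unchanged.
Holding the reachable choices fixed and varying the unreachable ones freely already gives 2 × 2 = 4 equivalent strategies.
No other strategy reproduces this row, so those 4 are the full class: ENyH, ENyT, ENzH, ENzT.

4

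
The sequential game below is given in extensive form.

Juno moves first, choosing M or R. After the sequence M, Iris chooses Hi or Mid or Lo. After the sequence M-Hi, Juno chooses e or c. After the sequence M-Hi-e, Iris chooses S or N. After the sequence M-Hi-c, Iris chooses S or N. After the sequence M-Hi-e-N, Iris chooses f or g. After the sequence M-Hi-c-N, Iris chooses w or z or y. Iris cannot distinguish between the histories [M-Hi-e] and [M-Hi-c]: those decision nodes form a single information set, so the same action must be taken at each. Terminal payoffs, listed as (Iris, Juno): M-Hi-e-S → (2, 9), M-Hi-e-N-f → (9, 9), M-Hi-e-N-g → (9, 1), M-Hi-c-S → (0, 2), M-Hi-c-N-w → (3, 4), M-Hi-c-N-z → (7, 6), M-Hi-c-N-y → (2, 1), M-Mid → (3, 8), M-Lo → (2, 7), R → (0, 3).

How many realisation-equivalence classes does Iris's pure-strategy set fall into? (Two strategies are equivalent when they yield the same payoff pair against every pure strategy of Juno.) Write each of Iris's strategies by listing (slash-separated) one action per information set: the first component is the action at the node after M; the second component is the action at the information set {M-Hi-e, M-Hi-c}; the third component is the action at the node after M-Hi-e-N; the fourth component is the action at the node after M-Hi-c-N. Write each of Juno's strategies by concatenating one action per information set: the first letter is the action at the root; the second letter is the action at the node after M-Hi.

9

Iris has 36 pure strategies: Hi/S/f/w, Hi/S/f/z, Hi/S/f/y, Hi/S/g/w, Hi/S/g/z, Hi/S/g/y, Hi/N/f/w, Hi/N/f/z, Hi/N/f/y, Hi/N/g/w, Hi/N/g/z, Hi/N/g/y, Mid/S/f/w, Mid/S/f/z, Mid/S/f/y, Mid/S/g/w, Mid/S/g/z, Mid/S/g/y, Mid/N/f/w, Mid/N/f/z, Mid/N/f/y, Mid/N/g/w, Mid/N/g/z, Mid/N/g/y, Lo/S/f/w, Lo/S/f/z, Lo/S/f/y, Lo/S/g/w, Lo/S/g/z, Lo/S/g/y, Lo/N/f/w, Lo/N/f/z, Lo/N/f/y, Lo/N/g/w, Lo/N/g/z, Lo/N/g/y. Columns: Me, Mc, Re, Rc.
{Hi/S/f/w, Hi/S/f/z, Hi/S/f/y, Hi/S/g/w, Hi/S/g/z, Hi/S/g/y} → row (2,9) (0,2) (0,3) (0,3)
{Hi/N/f/w} → row (9,9) (3,4) (0,3) (0,3)
{Hi/N/f/z} → row (9,9) (7,6) (0,3) (0,3)
{Hi/N/f/y} → row (9,9) (2,1) (0,3) (0,3)
{Hi/N/g/w} → row (9,1) (3,4) (0,3) (0,3)
{Hi/N/g/z} → row (9,1) (7,6) (0,3) (0,3)
{Hi/N/g/y} → row (9,1) (2,1) (0,3) (0,3)
{Mid/S/f/w, Mid/S/f/z, Mid/S/f/y, Mid/S/g/w, Mid/S/g/z, Mid/S/g/y, Mid/N/f/w, Mid/N/f/z, Mid/N/f/y, Mid/N/g/w, Mid/N/g/z, Mid/N/g/y} → row (3,8) (3,8) (0,3) (0,3)
{Lo/S/f/w, Lo/S/f/z, Lo/S/f/y, Lo/S/g/w, Lo/S/g/z, Lo/S/g/y, Lo/N/f/w, Lo/N/f/z, Lo/N/f/y, Lo/N/g/w, Lo/N/g/z, Lo/N/g/y} → row (2,7) (2,7) (0,3) (0,3)
That's 9 distinct rows out of 36 strategies.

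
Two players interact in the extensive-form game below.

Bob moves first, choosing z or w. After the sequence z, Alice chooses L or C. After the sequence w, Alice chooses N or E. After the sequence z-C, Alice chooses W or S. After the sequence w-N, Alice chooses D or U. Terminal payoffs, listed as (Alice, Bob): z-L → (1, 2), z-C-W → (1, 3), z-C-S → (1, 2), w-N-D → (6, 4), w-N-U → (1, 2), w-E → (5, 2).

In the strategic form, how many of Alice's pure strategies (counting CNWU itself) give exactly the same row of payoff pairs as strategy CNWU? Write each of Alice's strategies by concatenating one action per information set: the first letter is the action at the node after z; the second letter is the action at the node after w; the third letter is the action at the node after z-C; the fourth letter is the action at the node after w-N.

Row for CNWU (columns z, w): (1,3) (1,2).
Every one of Alice's information sets is on the play path for some reply by Bob when Alice follows CNWU.
Changing the action at any of them therefore changes at least one column, so only CNWU itself gives this row.

1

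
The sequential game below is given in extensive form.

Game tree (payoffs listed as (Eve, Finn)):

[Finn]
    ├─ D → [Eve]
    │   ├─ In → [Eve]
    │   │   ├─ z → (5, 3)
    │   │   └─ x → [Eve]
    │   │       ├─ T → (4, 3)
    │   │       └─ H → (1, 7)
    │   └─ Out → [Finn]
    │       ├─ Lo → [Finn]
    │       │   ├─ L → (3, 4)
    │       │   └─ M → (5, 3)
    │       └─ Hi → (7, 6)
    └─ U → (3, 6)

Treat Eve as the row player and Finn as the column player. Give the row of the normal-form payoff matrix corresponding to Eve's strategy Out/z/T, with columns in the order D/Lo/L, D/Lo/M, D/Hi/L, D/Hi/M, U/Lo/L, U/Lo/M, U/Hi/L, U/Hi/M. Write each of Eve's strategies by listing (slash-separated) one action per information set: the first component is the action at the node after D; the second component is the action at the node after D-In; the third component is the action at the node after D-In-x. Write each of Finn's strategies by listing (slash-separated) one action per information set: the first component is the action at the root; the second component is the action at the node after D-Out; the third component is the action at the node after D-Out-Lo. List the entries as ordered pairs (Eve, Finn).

(3,4) (5,3) (7,6) (7,6) (3,6) (3,6) (3,6) (3,6)

vs D/Lo/L: Finn plays D → Eve plays Out at [D] → Finn plays Lo at [D-Out] → Finn plays L at [D-Out-Lo] → (3, 4)
vs D/Lo/M: Finn plays D → Eve plays Out at [D] → Finn plays Lo at [D-Out] → Finn plays M at [D-Out-Lo] → (5, 3)
vs D/Hi/L: Finn plays D → Eve plays Out at [D] → Finn plays Hi at [D-Out] → (7, 6)
vs D/Hi/M: Finn plays D → Eve plays Out at [D] → Finn plays Hi at [D-Out] → (7, 6)
vs U/Lo/L: Finn plays U → (3, 6)
vs U/Lo/M: Finn plays U → (3, 6)
vs U/Hi/L: Finn plays U → (3, 6)
vs U/Hi/M: Finn plays U → (3, 6)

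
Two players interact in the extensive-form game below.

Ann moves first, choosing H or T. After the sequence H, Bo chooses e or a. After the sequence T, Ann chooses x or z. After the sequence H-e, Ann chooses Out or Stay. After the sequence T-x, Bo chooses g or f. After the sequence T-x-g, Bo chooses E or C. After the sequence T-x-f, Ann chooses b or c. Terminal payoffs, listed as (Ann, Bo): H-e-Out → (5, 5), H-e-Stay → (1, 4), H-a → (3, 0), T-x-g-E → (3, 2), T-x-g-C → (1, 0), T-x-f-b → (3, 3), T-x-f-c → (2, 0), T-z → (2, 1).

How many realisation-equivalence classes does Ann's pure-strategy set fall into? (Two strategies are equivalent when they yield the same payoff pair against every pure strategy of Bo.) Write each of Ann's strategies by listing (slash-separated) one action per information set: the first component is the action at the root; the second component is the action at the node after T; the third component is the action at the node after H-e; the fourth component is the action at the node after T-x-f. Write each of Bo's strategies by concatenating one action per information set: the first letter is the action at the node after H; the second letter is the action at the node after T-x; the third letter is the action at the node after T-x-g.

Ann has 16 pure strategies: H/x/Out/b, H/x/Out/c, H/x/Stay/b, H/x/Stay/c, H/z/Out/b, H/z/Out/c, H/z/Stay/b, H/z/Stay/c, T/x/Out/b, T/x/Out/c, T/x/Stay/b, T/x/Stay/c, T/z/Out/b, T/z/Out/c, T/z/Stay/b, T/z/Stay/c. Columns: egE, egC, efE, efC, agE, agC, afE, afC.
{H/x/Out/b, H/x/Out/c, H/z/Out/b, H/z/Out/c} → row (5,5) (5,5) (5,5) (5,5) (3,0) (3,0) (3,0) (3,0)
{H/x/Stay/b, H/x/Stay/c, H/z/Stay/b, H/z/Stay/c} → row (1,4) (1,4) (1,4) (1,4) (3,0) (3,0) (3,0) (3,0)
{T/x/Out/b, T/x/Stay/b} → row (3,2) (1,0) (3,3) (3,3) (3,2) (1,0) (3,3) (3,3)
{T/x/Out/c, T/x/Stay/c} → row (3,2) (1,0) (2,0) (2,0) (3,2) (1,0) (2,0) (2,0)
{T/z/Out/b, T/z/Out/c, T/z/Stay/b, T/z/Stay/c} → row (2,1) (2,1) (2,1) (2,1) (2,1) (2,1) (2,1) (2,1)
That's 5 distinct rows out of 16 strategies.

5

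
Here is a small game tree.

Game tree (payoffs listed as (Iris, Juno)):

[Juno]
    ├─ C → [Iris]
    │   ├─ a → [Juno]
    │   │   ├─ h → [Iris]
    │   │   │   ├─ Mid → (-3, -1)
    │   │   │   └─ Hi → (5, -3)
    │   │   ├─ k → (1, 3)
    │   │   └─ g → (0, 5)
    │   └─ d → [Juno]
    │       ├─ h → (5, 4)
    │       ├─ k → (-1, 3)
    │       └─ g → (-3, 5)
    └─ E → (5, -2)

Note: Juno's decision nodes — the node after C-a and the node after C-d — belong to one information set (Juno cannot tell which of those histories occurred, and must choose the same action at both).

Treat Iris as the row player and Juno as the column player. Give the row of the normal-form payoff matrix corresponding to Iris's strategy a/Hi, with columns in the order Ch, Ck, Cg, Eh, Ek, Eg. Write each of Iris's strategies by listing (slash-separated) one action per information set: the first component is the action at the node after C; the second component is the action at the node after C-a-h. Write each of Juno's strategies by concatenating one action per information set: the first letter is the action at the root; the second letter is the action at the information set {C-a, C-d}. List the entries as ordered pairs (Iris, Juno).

vs Ch: Juno plays C → Iris plays a at [C] → Juno plays h at [C-a] → Iris plays Hi at [C-a-h] → (5, -3)
vs Ck: Juno plays C → Iris plays a at [C] → Juno plays k at [C-a] → (1, 3)
vs Cg: Juno plays C → Iris plays a at [C] → Juno plays g at [C-a] → (0, 5)
vs Eh: Juno plays E → (5, -2)
vs Ek: Juno plays E → (5, -2)
vs Eg: Juno plays E → (5, -2)

(5,-3) (1,3) (0,5) (5,-2) (5,-2) (5,-2)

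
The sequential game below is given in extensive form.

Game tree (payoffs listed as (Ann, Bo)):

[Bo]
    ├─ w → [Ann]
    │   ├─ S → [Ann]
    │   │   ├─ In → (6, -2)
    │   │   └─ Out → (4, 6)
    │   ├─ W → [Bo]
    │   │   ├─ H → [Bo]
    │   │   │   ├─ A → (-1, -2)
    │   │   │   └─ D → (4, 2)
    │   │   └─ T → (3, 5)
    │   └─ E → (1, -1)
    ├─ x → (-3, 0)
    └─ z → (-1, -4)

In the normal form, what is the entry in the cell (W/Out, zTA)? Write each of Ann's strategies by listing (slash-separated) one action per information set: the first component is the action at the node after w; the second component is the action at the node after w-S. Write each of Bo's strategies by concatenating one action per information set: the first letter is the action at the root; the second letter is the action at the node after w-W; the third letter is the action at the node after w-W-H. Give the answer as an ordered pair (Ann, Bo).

Trace the play path from the root:
  Bo plays z
→ terminal payoff (-1, -4).
(Ann's choice at the node after w is never reached on this path, so it doesn't affect the outcome.)

(-1, -4)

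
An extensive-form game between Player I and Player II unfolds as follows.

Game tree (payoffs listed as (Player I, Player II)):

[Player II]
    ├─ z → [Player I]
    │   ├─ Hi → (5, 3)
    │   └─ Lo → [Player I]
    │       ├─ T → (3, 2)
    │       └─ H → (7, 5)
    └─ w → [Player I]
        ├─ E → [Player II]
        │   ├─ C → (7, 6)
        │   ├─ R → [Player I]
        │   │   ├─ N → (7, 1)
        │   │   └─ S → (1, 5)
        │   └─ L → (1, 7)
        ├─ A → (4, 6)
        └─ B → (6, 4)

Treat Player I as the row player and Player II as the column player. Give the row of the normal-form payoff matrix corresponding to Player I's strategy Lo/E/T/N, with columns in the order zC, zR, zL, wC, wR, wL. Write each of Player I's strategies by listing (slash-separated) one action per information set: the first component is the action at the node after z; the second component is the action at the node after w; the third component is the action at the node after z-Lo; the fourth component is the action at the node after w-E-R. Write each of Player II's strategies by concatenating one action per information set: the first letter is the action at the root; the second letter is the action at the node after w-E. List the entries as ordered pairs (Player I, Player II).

(3,2) (3,2) (3,2) (7,6) (7,1) (1,7)

vs zC: Player II plays z → Player I plays Lo at [z] → Player I plays T at [z-Lo] → (3, 2)
vs zR: Player II plays z → Player I plays Lo at [z] → Player I plays T at [z-Lo] → (3, 2)
vs zL: Player II plays z → Player I plays Lo at [z] → Player I plays T at [z-Lo] → (3, 2)
vs wC: Player II plays w → Player I plays E at [w] → Player II plays C at [w-E] → (7, 6)
vs wR: Player II plays w → Player I plays E at [w] → Player II plays R at [w-E] → Player I plays N at [w-E-R] → (7, 1)
vs wL: Player II plays w → Player I plays E at [w] → Player II plays L at [w-E] → (1, 7)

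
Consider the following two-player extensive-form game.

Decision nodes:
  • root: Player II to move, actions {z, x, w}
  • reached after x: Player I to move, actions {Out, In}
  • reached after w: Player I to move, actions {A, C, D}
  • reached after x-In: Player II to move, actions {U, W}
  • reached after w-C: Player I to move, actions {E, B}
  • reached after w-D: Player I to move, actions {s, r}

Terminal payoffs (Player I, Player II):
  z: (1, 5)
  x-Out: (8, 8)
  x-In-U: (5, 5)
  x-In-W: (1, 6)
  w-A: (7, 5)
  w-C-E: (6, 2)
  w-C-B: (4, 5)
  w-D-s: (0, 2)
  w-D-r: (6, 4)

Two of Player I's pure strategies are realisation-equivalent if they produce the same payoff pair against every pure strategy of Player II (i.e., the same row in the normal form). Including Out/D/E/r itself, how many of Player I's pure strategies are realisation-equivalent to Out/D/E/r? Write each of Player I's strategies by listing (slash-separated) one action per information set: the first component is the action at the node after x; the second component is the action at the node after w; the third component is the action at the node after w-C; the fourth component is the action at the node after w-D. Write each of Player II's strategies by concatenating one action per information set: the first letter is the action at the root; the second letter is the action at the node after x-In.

Row for Out/D/E/r (columns zU, zW, xU, xW, wU, wW): (1,5) (1,5) (8,8) (8,8) (6,4) (6,4).
Under Out/D/E/r, Player I's choice at the node after w-C can never be reached regardless of what Player II does, so varying those choices leaves every outcome unchanged.
Holding the reachable choices fixed and varying the unreachable one freely already gives 2 equivalent strategies.
No other strategy reproduces this row, so those 2 are the full class: Out/D/E/r, Out/D/B/r.

2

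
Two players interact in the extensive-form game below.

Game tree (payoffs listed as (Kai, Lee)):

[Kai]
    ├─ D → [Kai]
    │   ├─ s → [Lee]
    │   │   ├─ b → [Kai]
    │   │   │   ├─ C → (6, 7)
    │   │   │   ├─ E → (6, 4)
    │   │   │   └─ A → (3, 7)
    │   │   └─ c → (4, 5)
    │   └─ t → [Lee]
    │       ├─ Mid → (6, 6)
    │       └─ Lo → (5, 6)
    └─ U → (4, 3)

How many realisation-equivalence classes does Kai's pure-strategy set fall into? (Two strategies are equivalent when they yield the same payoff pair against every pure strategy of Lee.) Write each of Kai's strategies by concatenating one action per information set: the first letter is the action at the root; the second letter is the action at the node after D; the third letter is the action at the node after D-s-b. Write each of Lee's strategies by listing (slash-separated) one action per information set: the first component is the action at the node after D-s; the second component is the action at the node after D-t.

Kai has 12 pure strategies: DsC, DsE, DsA, DtC, DtE, DtA, UsC, UsE, UsA, UtC, UtE, UtA. Columns: b/Mid, b/Lo, c/Mid, c/Lo.
{DsC} → row (6,7) (6,7) (4,5) (4,5)
{DsE} → row (6,4) (6,4) (4,5) (4,5)
{DsA} → row (3,7) (3,7) (4,5) (4,5)
{DtC, DtE, DtA} → row (6,6) (5,6) (6,6) (5,6)
{UsC, UsE, UsA, UtC, UtE, UtA} → row (4,3) (4,3) (4,3) (4,3)
That's 5 distinct rows out of 12 strategies.

5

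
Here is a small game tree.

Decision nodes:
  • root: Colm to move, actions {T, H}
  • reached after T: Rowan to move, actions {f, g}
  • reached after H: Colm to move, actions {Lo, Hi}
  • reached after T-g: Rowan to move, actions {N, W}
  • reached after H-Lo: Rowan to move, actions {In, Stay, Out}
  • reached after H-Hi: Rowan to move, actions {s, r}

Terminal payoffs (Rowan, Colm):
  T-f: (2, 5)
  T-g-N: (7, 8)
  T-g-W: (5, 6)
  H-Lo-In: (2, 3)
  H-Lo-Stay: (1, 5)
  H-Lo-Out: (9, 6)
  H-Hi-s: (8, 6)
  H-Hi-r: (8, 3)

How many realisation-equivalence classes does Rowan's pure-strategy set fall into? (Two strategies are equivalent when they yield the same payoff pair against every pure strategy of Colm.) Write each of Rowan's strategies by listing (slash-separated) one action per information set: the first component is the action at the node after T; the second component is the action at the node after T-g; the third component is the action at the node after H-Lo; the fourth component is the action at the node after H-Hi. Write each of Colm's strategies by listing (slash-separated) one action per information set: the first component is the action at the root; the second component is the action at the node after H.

Rowan has 24 pure strategies: f/N/In/s, f/N/In/r, f/N/Stay/s, f/N/Stay/r, f/N/Out/s, f/N/Out/r, f/W/In/s, f/W/In/r, f/W/Stay/s, f/W/Stay/r, f/W/Out/s, f/W/Out/r, g/N/In/s, g/N/In/r, g/N/Stay/s, g/N/Stay/r, g/N/Out/s, g/N/Out/r, g/W/In/s, g/W/In/r, g/W/Stay/s, g/W/Stay/r, g/W/Out/s, g/W/Out/r. Columns: T/Lo, T/Hi, H/Lo, H/Hi.
{f/N/In/s, f/W/In/s} → row (2,5) (2,5) (2,3) (8,6)
{f/N/In/r, f/W/In/r} → row (2,5) (2,5) (2,3) (8,3)
{f/N/Stay/s, f/W/Stay/s} → row (2,5) (2,5) (1,5) (8,6)
{f/N/Stay/r, f/W/Stay/r} → row (2,5) (2,5) (1,5) (8,3)
{f/N/Out/s, f/W/Out/s} → row (2,5) (2,5) (9,6) (8,6)
{f/N/Out/r, f/W/Out/r} → row (2,5) (2,5) (9,6) (8,3)
{g/N/In/s} → row (7,8) (7,8) (2,3) (8,6)
{g/N/In/r} → row (7,8) (7,8) (2,3) (8,3)
{g/N/Stay/s} → row (7,8) (7,8) (1,5) (8,6)
{g/N/Stay/r} → row (7,8) (7,8) (1,5) (8,3)
{g/N/Out/s} → row (7,8) (7,8) (9,6) (8,6)
{g/N/Out/r} → row (7,8) (7,8) (9,6) (8,3)
{g/W/In/s} → row (5,6) (5,6) (2,3) (8,6)
{g/W/In/r} → row (5,6) (5,6) (2,3) (8,3)
{g/W/Stay/s} → row (5,6) (5,6) (1,5) (8,6)
{g/W/Stay/r} → row (5,6) (5,6) (1,5) (8,3)
{g/W/Out/s} → row (5,6) (5,6) (9,6) (8,6)
{g/W/Out/r} → row (5,6) (5,6) (9,6) (8,3)
That's 18 distinct rows out of 24 strategies.

18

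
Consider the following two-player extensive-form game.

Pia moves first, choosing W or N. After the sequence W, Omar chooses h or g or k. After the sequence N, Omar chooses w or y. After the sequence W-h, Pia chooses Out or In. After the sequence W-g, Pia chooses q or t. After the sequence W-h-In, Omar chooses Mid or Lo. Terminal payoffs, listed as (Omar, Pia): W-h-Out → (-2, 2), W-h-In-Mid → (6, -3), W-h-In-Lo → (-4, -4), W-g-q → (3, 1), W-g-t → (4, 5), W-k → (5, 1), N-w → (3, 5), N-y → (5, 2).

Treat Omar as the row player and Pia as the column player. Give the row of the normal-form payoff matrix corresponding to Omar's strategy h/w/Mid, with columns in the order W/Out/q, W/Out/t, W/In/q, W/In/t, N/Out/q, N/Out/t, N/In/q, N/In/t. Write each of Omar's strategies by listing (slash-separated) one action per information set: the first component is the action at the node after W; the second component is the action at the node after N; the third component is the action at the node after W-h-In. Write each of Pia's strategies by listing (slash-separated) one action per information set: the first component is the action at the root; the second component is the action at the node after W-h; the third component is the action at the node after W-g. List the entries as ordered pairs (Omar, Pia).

vs W/Out/q: Pia plays W → Omar plays h at [W] → Pia plays Out at [W-h] → (-2, 2)
vs W/Out/t: Pia plays W → Omar plays h at [W] → Pia plays Out at [W-h] → (-2, 2)
vs W/In/q: Pia plays W → Omar plays h at [W] → Pia plays In at [W-h] → Omar plays Mid at [W-h-In] → (6, -3)
vs W/In/t: Pia plays W → Omar plays h at [W] → Pia plays In at [W-h] → Omar plays Mid at [W-h-In] → (6, -3)
vs N/Out/q: Pia plays N → Omar plays w at [N] → (3, 5)
vs N/Out/t: Pia plays N → Omar plays w at [N] → (3, 5)
vs N/In/q: Pia plays N → Omar plays w at [N] → (3, 5)
vs N/In/t: Pia plays N → Omar plays w at [N] → (3, 5)

(-2,2) (-2,2) (6,-3) (6,-3) (3,5) (3,5) (3,5) (3,5)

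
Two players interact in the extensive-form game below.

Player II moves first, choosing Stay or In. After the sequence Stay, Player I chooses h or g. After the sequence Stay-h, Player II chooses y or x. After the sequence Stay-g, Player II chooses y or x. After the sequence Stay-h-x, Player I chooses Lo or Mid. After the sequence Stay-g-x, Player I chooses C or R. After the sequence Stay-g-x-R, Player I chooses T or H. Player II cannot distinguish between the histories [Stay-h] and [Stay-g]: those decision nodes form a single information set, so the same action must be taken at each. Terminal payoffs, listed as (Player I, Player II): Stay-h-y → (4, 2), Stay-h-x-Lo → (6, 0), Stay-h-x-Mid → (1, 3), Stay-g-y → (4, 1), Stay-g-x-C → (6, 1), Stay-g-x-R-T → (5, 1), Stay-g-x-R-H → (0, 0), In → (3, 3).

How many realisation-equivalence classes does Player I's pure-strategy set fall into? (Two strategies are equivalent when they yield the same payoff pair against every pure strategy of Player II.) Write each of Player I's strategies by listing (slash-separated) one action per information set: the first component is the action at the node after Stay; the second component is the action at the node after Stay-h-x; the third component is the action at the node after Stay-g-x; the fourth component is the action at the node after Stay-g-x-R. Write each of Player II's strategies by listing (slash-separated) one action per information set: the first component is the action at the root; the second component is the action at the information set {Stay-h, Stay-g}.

Player I has 16 pure strategies: h/Lo/C/T, h/Lo/C/H, h/Lo/R/T, h/Lo/R/H, h/Mid/C/T, h/Mid/C/H, h/Mid/R/T, h/Mid/R/H, g/Lo/C/T, g/Lo/C/H, g/Lo/R/T, g/Lo/R/H, g/Mid/C/T, g/Mid/C/H, g/Mid/R/T, g/Mid/R/H. Columns: Stay/y, Stay/x, In/y, In/x.
{h/Lo/C/T, h/Lo/C/H, h/Lo/R/T, h/Lo/R/H} → row (4,2) (6,0) (3,3) (3,3)
{h/Mid/C/T, h/Mid/C/H, h/Mid/R/T, h/Mid/R/H} → row (4,2) (1,3) (3,3) (3,3)
{g/Lo/C/T, g/Lo/C/H, g/Mid/C/T, g/Mid/C/H} → row (4,1) (6,1) (3,3) (3,3)
{g/Lo/R/T, g/Mid/R/T} → row (4,1) (5,1) (3,3) (3,3)
{g/Lo/R/H, g/Mid/R/H} → row (4,1) (0,0) (3,3) (3,3)
That's 5 distinct rows out of 16 strategies.

5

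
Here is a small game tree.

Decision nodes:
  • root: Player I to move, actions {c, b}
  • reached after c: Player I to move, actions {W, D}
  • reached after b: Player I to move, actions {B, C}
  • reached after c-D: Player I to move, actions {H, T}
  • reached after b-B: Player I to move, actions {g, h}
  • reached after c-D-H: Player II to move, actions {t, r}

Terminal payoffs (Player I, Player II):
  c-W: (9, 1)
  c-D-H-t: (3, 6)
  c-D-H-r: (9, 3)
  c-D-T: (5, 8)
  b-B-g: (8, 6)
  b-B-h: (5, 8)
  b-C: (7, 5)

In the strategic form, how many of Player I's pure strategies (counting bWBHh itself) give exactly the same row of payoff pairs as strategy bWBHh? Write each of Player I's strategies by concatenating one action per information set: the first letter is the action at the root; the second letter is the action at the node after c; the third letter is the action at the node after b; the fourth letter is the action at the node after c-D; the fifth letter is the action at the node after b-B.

Row for bWBHh (columns t, r): (5,8) (5,8).
Under bWBHh, Player I's choice at the node after c and at the node after c-D can never be reached regardless of what Player II does, so varying those choices leaves every outcome unchanged.
Holding the reachable choices fixed and varying the unreachable ones freely already gives 2 × 2 = 4 equivalent strategies.
Checking the remaining rows, cDBTg, cDBTh, cDCTg, cDCTh also happen to give the same payoffs in every column, bringing the total to 8: cDBTg, cDBTh, cDCTg, cDCTh, bWBHh, bWBTh, bDBHh, bDBTh.

8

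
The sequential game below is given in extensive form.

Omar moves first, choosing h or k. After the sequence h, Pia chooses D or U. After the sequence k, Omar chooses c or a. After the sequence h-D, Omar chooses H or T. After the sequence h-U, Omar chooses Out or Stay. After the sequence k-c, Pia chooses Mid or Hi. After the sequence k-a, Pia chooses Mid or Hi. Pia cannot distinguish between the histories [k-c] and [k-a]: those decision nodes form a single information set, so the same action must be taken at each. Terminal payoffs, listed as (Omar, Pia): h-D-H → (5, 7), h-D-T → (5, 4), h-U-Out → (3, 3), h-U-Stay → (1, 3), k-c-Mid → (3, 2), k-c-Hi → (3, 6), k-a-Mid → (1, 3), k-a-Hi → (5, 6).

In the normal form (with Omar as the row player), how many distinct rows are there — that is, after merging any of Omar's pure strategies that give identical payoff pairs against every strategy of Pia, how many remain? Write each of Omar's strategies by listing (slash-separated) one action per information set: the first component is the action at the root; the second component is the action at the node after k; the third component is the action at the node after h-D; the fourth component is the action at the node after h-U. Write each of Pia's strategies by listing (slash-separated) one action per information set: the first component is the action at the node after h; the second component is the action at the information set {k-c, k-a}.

Omar has 16 pure strategies: h/c/H/Out, h/c/H/Stay, h/c/T/Out, h/c/T/Stay, h/a/H/Out, h/a/H/Stay, h/a/T/Out, h/a/T/Stay, k/c/H/Out, k/c/H/Stay, k/c/T/Out, k/c/T/Stay, k/a/H/Out, k/a/H/Stay, k/a/T/Out, k/a/T/Stay. Columns: D/Mid, D/Hi, U/Mid, U/Hi.
{h/c/H/Out, h/a/H/Out} → row (5,7) (5,7) (3,3) (3,3)
{h/c/H/Stay, h/a/H/Stay} → row (5,7) (5,7) (1,3) (1,3)
{h/c/T/Out, h/a/T/Out} → row (5,4) (5,4) (3,3) (3,3)
{h/c/T/Stay, h/a/T/Stay} → row (5,4) (5,4) (1,3) (1,3)
{k/c/H/Out, k/c/H/Stay, k/c/T/Out, k/c/T/Stay} → row (3,2) (3,6) (3,2) (3,6)
{k/a/H/Out, k/a/H/Stay, k/a/T/Out, k/a/T/Stay} → row (1,3) (5,6) (1,3) (5,6)
That's 6 distinct rows out of 16 strategies.

6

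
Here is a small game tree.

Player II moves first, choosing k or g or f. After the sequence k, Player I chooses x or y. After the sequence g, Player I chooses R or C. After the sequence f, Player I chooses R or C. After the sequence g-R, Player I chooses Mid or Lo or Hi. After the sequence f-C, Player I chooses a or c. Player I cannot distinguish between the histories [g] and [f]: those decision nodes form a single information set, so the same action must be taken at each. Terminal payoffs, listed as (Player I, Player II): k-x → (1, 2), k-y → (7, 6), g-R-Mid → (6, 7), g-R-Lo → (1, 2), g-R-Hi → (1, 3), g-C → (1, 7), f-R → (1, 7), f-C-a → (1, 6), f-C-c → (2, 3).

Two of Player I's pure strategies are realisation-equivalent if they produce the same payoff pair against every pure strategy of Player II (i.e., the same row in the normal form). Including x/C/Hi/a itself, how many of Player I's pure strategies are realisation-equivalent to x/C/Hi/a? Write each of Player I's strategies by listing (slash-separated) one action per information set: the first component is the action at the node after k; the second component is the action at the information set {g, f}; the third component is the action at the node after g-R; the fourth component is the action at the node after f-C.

3

Row for x/C/Hi/a (columns k, g, f): (1,2) (1,7) (1,6).
Under x/C/Hi/a, Player I's choice at the node after g-R can never be reached regardless of what Player II does, so varying those choices leaves every outcome unchanged.
Holding the reachable choices fixed and varying the unreachable one freely already gives 3 equivalent strategies.
No other strategy reproduces this row, so those 3 are the full class: x/C/Mid/a, x/C/Lo/a, x/C/Hi/a.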